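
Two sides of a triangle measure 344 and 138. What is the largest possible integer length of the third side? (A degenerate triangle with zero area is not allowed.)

The third side must be less than 344 + 138 = 482.
The largest integer below 482 is 481.

481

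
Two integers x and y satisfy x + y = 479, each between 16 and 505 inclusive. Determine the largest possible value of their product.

57360

With x + y fixed, xy peaks when the two are closest together.
Taking x = 239 and y = 240 (both in [16, 505]) gives xy = 57360.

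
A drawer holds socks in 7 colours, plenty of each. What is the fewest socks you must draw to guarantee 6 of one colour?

36

You could draw 5 of every colour without reaching 6 of any — 35 in all.
One more forces 6 of some colour, so 35 + 1 = 36.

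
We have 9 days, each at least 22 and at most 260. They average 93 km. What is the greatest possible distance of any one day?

To make one day as large as possible, make the other 8 as small as possible.
The total is 9 × 93 = 837.
The other 8 contribute at least 8 × 22 = 176, leaving at most 837 − 176 = 661.
But each day is capped at 260, so the maximum is 260.
Achievable: one at 260 and the other 8 totalling 577, which fits since 8 × 22 ≤ 577 ≤ 8 × 260.

260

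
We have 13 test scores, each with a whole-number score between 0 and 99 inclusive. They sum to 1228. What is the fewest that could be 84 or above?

If only k of them are at least 84, the other 13 − k are at most 83, so the total is at most k·99 + (13 − k)·83.
This must reach 1228, so k·99 + (13 − k)·83 ≥ 1228, giving k ≥ 10.
Exactly 10 works: 10 values at 99 and 3 at 83 total 1239; lower one of the high values by 11 (still ≥ 84) to hit 1228.

10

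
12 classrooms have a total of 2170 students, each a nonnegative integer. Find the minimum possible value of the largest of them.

Some value must be at least ⌈2170/12⌉ = 181, since 12 × 180 = 2160 < 2170.
Taking 2 copies of 180 and 10 copies of 181 gives exactly 2170, so 181 is attained.

181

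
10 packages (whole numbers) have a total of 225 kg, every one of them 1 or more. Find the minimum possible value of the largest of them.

23

Some value must be at least ⌈225/10⌉ = 23, since 10 × 22 = 220 < 225.
Achievable: 5 of them at 23 and 5 at 22 total 225.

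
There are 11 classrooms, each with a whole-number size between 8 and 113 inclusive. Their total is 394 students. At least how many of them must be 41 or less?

Each value above 41 is at least 42, contributing at least 42 − 8 = 34 above the floor 8.
The sum exceeds the floor total 88 by 306, so at most ⌊306/34⌋ = 9 exceed 41, and at least 2 are ≤ 41.
Exactly 2 works: 2 values at 8 and 9 at 42 total 394.

2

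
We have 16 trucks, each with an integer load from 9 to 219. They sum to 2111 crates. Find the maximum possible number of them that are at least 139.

15

Suppose k of them are at least 139. Those contribute at least 139 each and the other 16 − k at least 9 each.
So the total is at least 139k + 9(16 − k) = 144 + 130k. This must be ≤ 2111, giving k ≤ 15.
k = 15 is achieved by 15 values at 139 and 1 at 9, total 2094; add 17 to one value (staying below 139) to reach 2111.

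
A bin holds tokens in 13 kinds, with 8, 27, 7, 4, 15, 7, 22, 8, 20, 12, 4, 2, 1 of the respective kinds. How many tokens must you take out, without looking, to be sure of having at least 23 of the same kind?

In the worst case you take as many as possible of each kind without reaching 23: 8 + 22 + 7 + 4 + 15 + 7 + 22 + 8 + 20 + 12 + 4 + 2 + 1 = 132.
The next one must give 23 of some kind, so 132 + 1 = 133.

133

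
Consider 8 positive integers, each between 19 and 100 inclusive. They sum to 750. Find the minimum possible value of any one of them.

50

To make one integer as small as possible, make the other 7 as large as possible.
The other 7 contribute at most 7 × 100 = 700, leaving at least 750 − 700 = 50.
Since 50 ≥ 19, this is achievable: one at 50 and 7 at 100.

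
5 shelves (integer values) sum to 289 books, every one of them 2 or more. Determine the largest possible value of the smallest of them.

57

The 5 values sum to 289, so their minimum is at most ⌊289/5⌋ = 57.
Achievable: 1 of them at 57 and 4 at 58 total 289.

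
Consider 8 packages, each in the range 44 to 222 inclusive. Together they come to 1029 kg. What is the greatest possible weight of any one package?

222

Maximizing one value means minimizing the remaining 7.
The other 7 contribute at least 7 × 44 = 308, leaving at most 1029 − 308 = 721.
But each package is capped at 222, so the maximum is 222.
Achievable: one at 222 and the other 7 totalling 807, which fits since 7 × 44 ≤ 807 ≤ 7 × 222.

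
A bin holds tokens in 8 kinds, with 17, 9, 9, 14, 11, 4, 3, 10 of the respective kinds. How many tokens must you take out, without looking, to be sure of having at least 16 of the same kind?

76

In the worst case you take as many as possible of each kind without reaching 16: 15 + 9 + 9 + 14 + 11 + 4 + 3 + 10 = 75.
The next one must give 16 of some kind, so 75 + 1 = 76.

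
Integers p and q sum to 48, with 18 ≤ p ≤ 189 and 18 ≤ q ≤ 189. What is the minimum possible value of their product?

540

pq = p(48 − p) is concave in p, so over [18, 30] it is minimized at an endpoint.
The extreme feasible split is p = 18, q = 30, giving pq = 540.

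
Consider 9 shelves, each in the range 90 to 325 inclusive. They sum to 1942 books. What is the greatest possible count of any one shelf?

To make one shelf as large as possible, make the other 8 as small as possible.
The other 8 contribute at least 8 × 90 = 720, leaving at most 1942 − 720 = 1222.
But each shelf is capped at 325, so the maximum is 325.
Achievable: one at 325 and the other 8 totalling 1617, which fits since 8 × 90 ≤ 1617 ≤ 8 × 325.

325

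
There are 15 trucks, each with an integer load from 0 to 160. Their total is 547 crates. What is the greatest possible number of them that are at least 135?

If k of the values are ≥ 135, the total is ≥ 135k + 0(15 − k).
Setting 135k + 0(15 − k) ≤ 547 gives 135k ≤ 547, so k ≤ 4.
k = 4 is achieved by 4 values at 135 and 11 at 0, total 540; add 7 to one value (staying below 135) to reach 547.

4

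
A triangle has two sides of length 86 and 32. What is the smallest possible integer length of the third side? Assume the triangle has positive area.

55

The third side must exceed |86 − 32| = 54.
The smallest integer above 54 is 55.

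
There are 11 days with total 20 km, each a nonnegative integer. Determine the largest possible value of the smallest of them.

The average is 20/11 < 2, so some value is ≤ 1.
Taking 2 copies of 1 and 9 copies of 2 gives exactly 20, so 1 is attained.

1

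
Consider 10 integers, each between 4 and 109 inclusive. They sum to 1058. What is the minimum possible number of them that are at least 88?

9

Each value short of 88 is at most 87, costing at least 109 − 87 = 22 against the maximum total of 1090.
We can afford to lose at most 1090 − 1058 = 32, so at most ⌊32/22⌋ = 1 fall short, and at least 9 are ≥ 88.
Exactly 9 works: 9 values at 109 and 1 at 87 total 1068; lower one of the high values by 10 (still ≥ 88) to hit 1058.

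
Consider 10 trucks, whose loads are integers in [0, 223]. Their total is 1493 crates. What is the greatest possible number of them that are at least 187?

7

If k of the values are ≥ 187, the total is ≥ 187k + 0(10 − k).
Setting 187k + 0(10 − k) ≤ 1493 gives 187k ≤ 1493, so k ≤ 7.
k = 7 is achieved by 7 values at 187 and 3 at 0, total 1309; add 184 to one value (staying below 187) to reach 1493.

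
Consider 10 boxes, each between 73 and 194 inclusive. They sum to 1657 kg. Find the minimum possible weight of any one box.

To make one box as small as possible, make the other 9 as large as possible.
The other 9 can take up 9 × 194 = 1746 ≥ 1657 − 73, so one box can sit at its floor of 73.
Achievable: one at 73 and the other 9 totalling 1584, which fits since 9 × 73 ≤ 1584 ≤ 9 × 194.

73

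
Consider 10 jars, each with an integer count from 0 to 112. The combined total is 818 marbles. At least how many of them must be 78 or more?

2

Suppose at most 10 − j of them reach 78; then j values are ≤ 77 and the rest ≤ 112.
The total is then ≤ 77·j + 112·(10 − j) = 1120 − 35j. For this to be ≥ 818 we need j ≤ 8, so at least 10 − 8 = 2 must reach 78.
Exactly 2 works: 2 values at 112 and 8 at 77 total 840; lower one of the high values by 22 (still ≥ 78) to hit 818.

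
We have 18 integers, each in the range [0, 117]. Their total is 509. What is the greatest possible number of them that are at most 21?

Each value at 21 or below falls at least 117 − 21 = 96 short of the ceiling 117.
The ceiling total is 18 × 117 = 2106, and we need 509, so at most ⌊(2106 − 509)/96⌋ = 16 can be that low.
k = 16 is achieved by 16 values at 21 and 2 at 117, total 570; lower one of the 117's by 61 (still > 21) to reach 509.

16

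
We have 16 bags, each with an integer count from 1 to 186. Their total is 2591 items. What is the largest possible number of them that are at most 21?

2

Suppose k of them are at most 21. Those contribute at most 21 each and the rest at most 186 each.
So the total is at most 21k + 186(16 − k) = 2976 − 165k. This must still be ≥ 2591, so k ≤ 2.
k = 2 is achieved by 2 values at 21 and 14 at 186, total 2646; lower one of the 186's by 55 (still > 21) to reach 2591.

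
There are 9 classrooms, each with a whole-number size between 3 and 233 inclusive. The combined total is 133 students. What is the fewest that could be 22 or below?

4

Let j be the number exceeding 22. Then the total is ≥ 23·j + 3·(9 − j) = 27 + 20j.
So 20j ≤ 106 and j ≤ 5; hence at least 9 − 5 = 4 are ≤ 22.
Exactly 4 works: 4 values at 3 and 5 at 23 total 127; raise one of the low values by 6 (still ≤ 22) to hit 133.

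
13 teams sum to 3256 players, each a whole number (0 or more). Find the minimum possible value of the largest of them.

The average is 3256/13 > 250, so not all 13 can be 250 or less; the largest is ≥ 251.
Achievable: 6 of them at 251 and 7 at 250 total 3256.

251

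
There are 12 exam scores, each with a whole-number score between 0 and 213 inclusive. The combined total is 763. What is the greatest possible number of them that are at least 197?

With k values at 197 or above and the rest at least 0, the sum is at least 0 + 197k.
Since the sum is 763, we need 197k ≤ 763, i.e. k ≤ 3.
k = 3 is achieved by 3 values at 197 and 9 at 0, total 591; add 172 to one value (staying below 197) to reach 763.

3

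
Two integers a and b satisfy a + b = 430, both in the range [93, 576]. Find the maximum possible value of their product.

ab = a(430 − a) is maximized when a is as near 430/2 as the bounds allow.
Taking a = 215 and b = 215 (both in [93, 576]) gives ab = 46225.

46225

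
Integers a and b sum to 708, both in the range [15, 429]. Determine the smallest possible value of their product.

ab = a(708 − a) is concave in a, so over [279, 429] it is minimized at an endpoint.
At the endpoint a = 279, b = 708 − 279 = 429, so ab = 279 × 429 = 119691.

119691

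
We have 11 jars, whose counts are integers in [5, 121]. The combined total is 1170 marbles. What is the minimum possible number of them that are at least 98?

If only k of them are at least 98, the other 11 − k are at most 97, so the total is at most k·121 + (11 − k)·97.
This must reach 1170, so k·121 + (11 − k)·97 ≥ 1170, giving k ≥ 5.
Exactly 5 works: 5 values at 121 and 6 at 97 total 1187; lower one of the high values by 17 (still ≥ 98) to hit 1170.

5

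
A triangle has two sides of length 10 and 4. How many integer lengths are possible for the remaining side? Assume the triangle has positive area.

The triangle inequality gives |10 − 4| < c < 10 + 4, i.e. 6 < c < 14.
So c can be any integer from 7 to 13: 7 values.

7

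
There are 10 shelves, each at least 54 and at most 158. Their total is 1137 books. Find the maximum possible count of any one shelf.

158

To make one shelf as large as possible, make the other 9 as small as possible.
The other 9 contribute at least 9 × 54 = 486, leaving at most 1137 − 486 = 651.
But each shelf is capped at 158, so the maximum is 158.
Achievable: one at 158 and the other 9 totalling 979, which fits since 9 × 54 ≤ 979 ≤ 9 × 158.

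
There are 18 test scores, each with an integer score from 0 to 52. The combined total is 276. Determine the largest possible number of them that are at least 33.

If k of the values are ≥ 33, the total is ≥ 33k + 0(18 − k).
Setting 33k + 0(18 − k) ≤ 276 gives 33k ≤ 276, so k ≤ 8.
k = 8 is achieved by 8 values at 33 and 10 at 0, total 264; add 12 to one value (staying below 33) to reach 276.

8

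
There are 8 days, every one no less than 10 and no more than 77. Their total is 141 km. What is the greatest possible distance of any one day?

71

Maximizing one value means minimizing the remaining 7.
The other 7 contribute at least 7 × 10 = 70, leaving at most 141 − 70 = 71.
Since 71 ≤ 77, this is achievable: one at 71 and 7 at 10.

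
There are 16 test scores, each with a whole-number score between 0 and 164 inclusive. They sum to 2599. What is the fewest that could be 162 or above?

Suppose at most 16 − j of them reach 162; then j values are ≤ 161 and the rest ≤ 164.
The total is then ≤ 161·j + 164·(16 − j) = 2624 − 3j. For this to be ≥ 2599 we need j ≤ 8, so at least 16 − 8 = 8 must reach 162.
Exactly 8 works: 8 values at 164 and 8 at 161 total 2600; lower one of the high values by 1 (still ≥ 162) to hit 2599.

8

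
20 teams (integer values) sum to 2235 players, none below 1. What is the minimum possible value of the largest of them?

112

The average is 2235/20 > 111, so not all 20 can be 111 or less; the largest is ≥ 112.
Taking 5 copies of 111 and 15 copies of 112 gives exactly 2235, so 112 is attained.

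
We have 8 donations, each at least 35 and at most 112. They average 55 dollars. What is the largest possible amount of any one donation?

To make one donation as large as possible, make the other 7 as small as possible.
The total is 8 × 55 = 440.
The other 7 contribute at least 7 × 35 = 245, leaving at most 440 − 245 = 195.
But each donation is capped at 112, so the maximum is 112.
Achievable: one at 112 and the other 7 totalling 328, which fits since 7 × 35 ≤ 328 ≤ 7 × 112.

112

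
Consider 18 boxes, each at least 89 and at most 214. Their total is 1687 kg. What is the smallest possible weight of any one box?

Minimizing one value means maximizing the remaining 17.
The other 17 can take up 17 × 214 = 3638 ≥ 1687 − 89, so one box can sit at its floor of 89.
Achievable: one at 89 and the other 17 totalling 1598, which fits since 17 × 89 ≤ 1598 ≤ 17 × 214.

89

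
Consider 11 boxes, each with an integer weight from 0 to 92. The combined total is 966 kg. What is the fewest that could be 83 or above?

Suppose at most 11 − j of them reach 83; then j values are ≤ 82 and the rest ≤ 92.
The total is then ≤ 82·j + 92·(11 − j) = 1012 − 10j. For this to be ≥ 966 we need j ≤ 4, so at least 11 − 4 = 7 must reach 83.
Exactly 7 works: 7 values at 92 and 4 at 82 total 972; lower one of the high values by 6 (still ≥ 83) to hit 966.

7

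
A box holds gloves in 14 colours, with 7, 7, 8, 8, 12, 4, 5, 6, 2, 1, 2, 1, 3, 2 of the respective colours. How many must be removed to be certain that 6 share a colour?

51

In the worst case you take as many as possible of each colour without reaching 6: 5 + 5 + 5 + 5 + 5 + 4 + 5 + 5 + 2 + 1 + 2 + 1 + 3 + 2 = 50.
The next one must give 6 of some colour, so 50 + 1 = 51.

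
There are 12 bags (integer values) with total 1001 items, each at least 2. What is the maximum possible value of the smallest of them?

The 12 values sum to 1001, so their minimum is at most ⌊1001/12⌋ = 83.
Taking 7 copies of 83 and 5 copies of 84 gives exactly 1001, so 83 is attained.

83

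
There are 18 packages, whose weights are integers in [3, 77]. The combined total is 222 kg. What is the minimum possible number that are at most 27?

If only k of them are at most 27, the other 18 − k are at least 28, so the total is at least (18 − k)·28 + k·3.
This is ≤ 222, so (18 − k)·28 + 3k ≤ 222, which gives k ≥ 12.
Exactly 12 works: 12 values at 3 and 6 at 28 total 204; raise one of the low values by 18 (still ≤ 27) to hit 222.

12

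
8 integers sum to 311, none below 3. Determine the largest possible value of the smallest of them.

If every one of the 8 were at least 39, the total would be at least 8 × 39 = 312 > 311.
Equality holds with 1 value of 38 and 7 values of 39.

38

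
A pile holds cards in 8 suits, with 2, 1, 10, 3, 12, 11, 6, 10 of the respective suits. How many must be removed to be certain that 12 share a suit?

55

In the worst case you take as many as possible of each suit without reaching 12: 2 + 1 + 10 + 3 + 11 + 11 + 6 + 10 = 54.
The next one must give 12 of some suit, so 54 + 1 = 55.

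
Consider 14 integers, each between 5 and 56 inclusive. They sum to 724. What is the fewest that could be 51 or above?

Each value short of 51 is at most 50, costing at least 56 − 50 = 6 against the maximum total of 784.
We can afford to lose at most 784 − 724 = 60, so at most ⌊60/6⌋ = 10 fall short, and at least 4 are ≥ 51.
Exactly 4 works: 4 values at 56 and 10 at 50 total 724.

4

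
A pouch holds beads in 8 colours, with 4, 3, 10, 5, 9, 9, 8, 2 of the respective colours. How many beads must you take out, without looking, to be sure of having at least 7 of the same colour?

In the worst case you take as many as possible of each colour without reaching 7: 4 + 3 + 6 + 5 + 6 + 6 + 6 + 2 = 38.
The next one must give 7 of some colour, so 38 + 1 = 39.

39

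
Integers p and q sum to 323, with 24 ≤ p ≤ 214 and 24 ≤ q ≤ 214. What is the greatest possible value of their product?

26082

With p + q fixed, pq peaks when the two are closest together.
Taking p = 161 and q = 162 (both in [24, 214]) gives pq = 26082.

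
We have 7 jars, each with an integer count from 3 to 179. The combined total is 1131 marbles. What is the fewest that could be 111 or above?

Each value short of 111 is at most 110, costing at least 179 − 110 = 69 against the maximum total of 1253.
We can afford to lose at most 1253 − 1131 = 122, so at most ⌊122/69⌋ = 1 fall short, and at least 6 are ≥ 111.
Exactly 6 works: 6 values at 179 and 1 at 110 total 1184; lower one of the high values by 53 (still ≥ 111) to hit 1131.

6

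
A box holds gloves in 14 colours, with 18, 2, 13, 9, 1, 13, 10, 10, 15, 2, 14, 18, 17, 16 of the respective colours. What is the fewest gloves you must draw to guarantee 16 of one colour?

150

In the worst case you take as many as possible of each colour without reaching 16: 15 + 2 + 13 + 9 + 1 + 13 + 10 + 10 + 15 + 2 + 14 + 15 + 15 + 15 = 149.
The next one must give 16 of some colour, so 149 + 1 = 150.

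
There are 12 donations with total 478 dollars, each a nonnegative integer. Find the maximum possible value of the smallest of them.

The average is 478/12 < 40, so some value is ≤ 39.
Equality holds with 2 values of 39 and 10 values of 40.

39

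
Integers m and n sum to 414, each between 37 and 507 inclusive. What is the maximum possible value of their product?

For a fixed sum, the product mn is largest when m and n are as close as possible.
Taking m = 207 and n = 207 (both in [37, 507]) gives mn = 42849.

42849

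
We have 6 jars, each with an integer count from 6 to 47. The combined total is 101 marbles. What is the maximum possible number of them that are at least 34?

If k of the values are ≥ 34, the total is ≥ 34k + 6(6 − k).
Setting 34k + 6(6 − k) ≤ 101 gives 28k ≤ 65, so k ≤ 2.
k = 2 is achieved by 2 values at 34 and 4 at 6, total 92; add 9 to one value (staying below 34) to reach 101.

2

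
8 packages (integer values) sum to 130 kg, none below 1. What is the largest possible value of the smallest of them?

The 8 values sum to 130, so their minimum is at most ⌊130/8⌋ = 16.
Equality holds with 6 values of 16 and 2 values of 17.

16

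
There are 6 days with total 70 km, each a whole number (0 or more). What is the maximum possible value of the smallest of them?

11

The average is 70/6 < 12, so some value is ≤ 11.
Taking 2 copies of 11 and 4 copies of 12 gives exactly 70, so 11 is attained.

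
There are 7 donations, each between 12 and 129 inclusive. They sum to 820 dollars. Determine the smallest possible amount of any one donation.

46

Minimizing one value means maximizing the remaining 6.
The other 6 contribute at most 6 × 129 = 774, leaving at least 820 − 774 = 46.
Since 46 ≥ 12, this is achievable: one at 46 and 6 at 129.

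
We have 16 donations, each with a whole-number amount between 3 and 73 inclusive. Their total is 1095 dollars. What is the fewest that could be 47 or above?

14

If only k of them are at least 47, the other 16 − k are at most 46, so the total is at most k·73 + (16 − k)·46.
This must reach 1095, so k·73 + (16 − k)·46 ≥ 1095, giving k ≥ 14.
Exactly 14 works: 14 values at 73 and 2 at 46 total 1114; lower one of the high values by 19 (still ≥ 47) to hit 1095.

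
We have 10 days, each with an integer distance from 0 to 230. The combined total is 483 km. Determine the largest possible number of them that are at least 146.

Suppose k of them are at least 146. Those contribute at least 146 each and the other 10 − k at least 0 each.
So the total is at least 146k + 0(10 − k) = 0 + 146k. This must be ≤ 483, giving k ≤ 3.
k = 3 is achieved by 3 values at 146 and 7 at 0, total 438; add 45 to one value (staying below 146) to reach 483.

3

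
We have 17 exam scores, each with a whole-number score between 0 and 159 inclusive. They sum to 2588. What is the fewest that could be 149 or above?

7

If only k of them are at least 149, the other 17 − k are at most 148, so the total is at most k·159 + (17 − k)·148.
This must reach 2588, so k·159 + (17 − k)·148 ≥ 2588, giving k ≥ 7.
Exactly 7 works: 7 values at 159 and 10 at 148 total 2593; lower one of the high values by 5 (still ≥ 149) to hit 2588.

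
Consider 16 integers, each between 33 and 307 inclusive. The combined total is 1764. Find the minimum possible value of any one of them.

33

To make one integer as small as possible, make the other 15 as large as possible.
The other 15 can take up 15 × 307 = 4605 ≥ 1764 − 33, so one integer can sit at its floor of 33.
Achievable: one at 33 and the other 15 totalling 1731, which fits since 15 × 33 ≤ 1731 ≤ 15 × 307.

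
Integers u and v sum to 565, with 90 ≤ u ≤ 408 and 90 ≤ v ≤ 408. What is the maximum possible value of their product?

79806

uv = u(565 − u) is maximized when u is as near 565/2 as the bounds allow.
Taking u = 282 and v = 283 (both in [90, 408]) gives uv = 79806.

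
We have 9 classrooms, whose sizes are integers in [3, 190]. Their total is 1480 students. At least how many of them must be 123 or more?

6

If only k of them are at least 123, the other 9 − k are at most 122, so the total is at most k·190 + (9 − k)·122.
This must reach 1480, so k·190 + (9 − k)·122 ≥ 1480, giving k ≥ 6.
Exactly 6 works: 6 values at 190 and 3 at 122 total 1506; lower one of the high values by 26 (still ≥ 123) to hit 1480.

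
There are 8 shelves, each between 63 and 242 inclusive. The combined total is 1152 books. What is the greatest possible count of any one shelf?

To make one shelf as large as possible, make the other 7 as small as possible.
The other 7 contribute at least 7 × 63 = 441, leaving at most 1152 − 441 = 711.
But each shelf is capped at 242, so the maximum is 242.
Achievable: one at 242 and the other 7 totalling 910, which fits since 7 × 63 ≤ 910 ≤ 7 × 242.

242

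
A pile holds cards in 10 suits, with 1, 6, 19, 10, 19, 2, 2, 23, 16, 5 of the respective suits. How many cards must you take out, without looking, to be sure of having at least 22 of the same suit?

102

In the worst case you take as many as possible of each suit without reaching 22: 1 + 6 + 19 + 10 + 19 + 2 + 2 + 21 + 16 + 5 = 101.
The next one must give 22 of some suit, so 101 + 1 = 102.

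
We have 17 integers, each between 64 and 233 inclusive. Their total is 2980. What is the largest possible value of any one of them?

Maximizing one value means minimizing the remaining 16.
The other 16 contribute at least 16 × 64 = 1024, leaving at most 2980 − 1024 = 1956.
But each integer is capped at 233, so the maximum is 233.
Achievable: one at 233 and the other 16 totalling 2747, which fits since 16 × 64 ≤ 2747 ≤ 16 × 233.

233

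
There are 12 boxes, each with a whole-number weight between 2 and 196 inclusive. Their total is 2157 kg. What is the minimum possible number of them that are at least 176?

Suppose at most 12 − j of them reach 176; then j values are ≤ 175 and the rest ≤ 196.
The total is then ≤ 175·j + 196·(12 − j) = 2352 − 21j. For this to be ≥ 2157 we need j ≤ 9, so at least 12 − 9 = 3 must reach 176.
Exactly 3 works: 3 values at 196 and 9 at 175 total 2163; lower one of the high values by 6 (still ≥ 176) to hit 2157.

3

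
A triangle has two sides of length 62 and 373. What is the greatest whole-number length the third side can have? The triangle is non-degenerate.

434

The third side must be less than 62 + 373 = 435.
The largest integer below 435 is 434.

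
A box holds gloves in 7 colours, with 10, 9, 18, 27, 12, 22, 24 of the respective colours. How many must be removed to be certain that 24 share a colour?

118

In the worst case you take as many as possible of each colour without reaching 24: 10 + 9 + 18 + 23 + 12 + 22 + 23 = 117.
The next one must give 24 of some colour, so 117 + 1 = 118.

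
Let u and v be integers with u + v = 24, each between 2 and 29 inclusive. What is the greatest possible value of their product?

144

With u + v fixed, uv peaks when the two are closest together.
Taking u = 12 and v = 12 (both in [2, 29]) gives uv = 144.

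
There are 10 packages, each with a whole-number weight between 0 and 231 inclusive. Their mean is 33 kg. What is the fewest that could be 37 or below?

2

The total is 10 × 33 = 330.
Let j be the number exceeding 37. Then the total is ≥ 38·j + 0·(10 − j) = 0 + 38j.
So 38j ≤ 330 and j ≤ 8; hence at least 10 − 8 = 2 are ≤ 37.
Exactly 2 works: 2 values at 0 and 8 at 38 total 304; raise one of the low values by 26 (still ≤ 37) to hit 330.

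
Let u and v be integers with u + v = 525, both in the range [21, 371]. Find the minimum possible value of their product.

57134

Since u + v is fixed, pushing one of them to its bound minimizes the product.
At the endpoint u = 154, v = 525 − 154 = 371, so uv = 154 × 371 = 57134.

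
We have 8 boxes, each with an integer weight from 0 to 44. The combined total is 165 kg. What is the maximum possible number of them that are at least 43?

3

If k of the values are ≥ 43, the total is ≥ 43k + 0(8 − k).
Setting 43k + 0(8 − k) ≤ 165 gives 43k ≤ 165, so k ≤ 3.
k = 3 is achieved by 3 values at 43 and 5 at 0, total 129; add 36 to one value (staying below 43) to reach 165.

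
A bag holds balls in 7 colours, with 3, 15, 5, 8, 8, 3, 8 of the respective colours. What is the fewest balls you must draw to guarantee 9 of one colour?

In the worst case you take as many as possible of each colour without reaching 9: 3 + 8 + 5 + 8 + 8 + 3 + 8 = 43.
The next one must give 9 of some colour, so 43 + 1 = 44.

44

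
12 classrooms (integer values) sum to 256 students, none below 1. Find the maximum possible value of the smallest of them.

21

The 12 values sum to 256, so their minimum is at most ⌊256/12⌋ = 21.
Equality holds with 8 values of 21 and 4 values of 22.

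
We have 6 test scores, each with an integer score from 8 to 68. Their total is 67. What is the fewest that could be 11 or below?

If only k of them are at most 11, the other 6 − k are at least 12, so the total is at least (6 − k)·12 + k·8.
This is ≤ 67, so (6 − k)·12 + 8k ≤ 67, which gives k ≥ 2.
Exactly 2 works: 2 values at 8 and 4 at 12 total 64; raise one of the low values by 3 (still ≤ 11) to hit 67.

2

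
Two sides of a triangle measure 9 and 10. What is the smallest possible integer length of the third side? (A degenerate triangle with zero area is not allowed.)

The third side must exceed |9 − 10| = 1.
The smallest integer above 1 is 2.

2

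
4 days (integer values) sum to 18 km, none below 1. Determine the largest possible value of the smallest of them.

If every one of the 4 were at least 5, the total would be at least 4 × 5 = 20 > 18.
Equality holds with 2 values of 4 and 2 values of 5.

4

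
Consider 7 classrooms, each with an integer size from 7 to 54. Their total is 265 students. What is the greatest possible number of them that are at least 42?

Suppose k of them are at least 42. Those contribute at least 42 each and the other 7 − k at least 7 each.
So the total is at least 42k + 7(7 − k) = 49 + 35k. This must be ≤ 265, giving k ≤ 6.
k = 6 is achieved by 6 values at 42 and 1 at 7, total 259; add 6 to one value (staying below 42) to reach 265.

6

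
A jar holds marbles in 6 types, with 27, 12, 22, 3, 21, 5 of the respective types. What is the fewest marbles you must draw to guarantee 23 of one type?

In the worst case you take as many as possible of each type without reaching 23: 22 + 12 + 22 + 3 + 21 + 5 = 85.
The next one must give 23 of some type, so 85 + 1 = 86.

86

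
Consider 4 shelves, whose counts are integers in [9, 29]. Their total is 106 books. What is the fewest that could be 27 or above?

Suppose at most 4 − j of them reach 27; then j values are ≤ 26 and the rest ≤ 29.
The total is then ≤ 26·j + 29·(4 − j) = 116 − 3j. For this to be ≥ 106 we need j ≤ 3, so at least 4 − 3 = 1 must reach 27.
Exactly 1 works: 1 value at 29 and 3 at 26 total 107; lower one of the high values by 1 (still ≥ 27) to hit 106.

1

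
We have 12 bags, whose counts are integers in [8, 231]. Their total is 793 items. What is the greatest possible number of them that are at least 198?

3

If k of the values are ≥ 198, the total is ≥ 198k + 8(12 − k).
Setting 198k + 8(12 − k) ≤ 793 gives 190k ≤ 697, so k ≤ 3.
k = 3 is achieved by 3 values at 198 and 9 at 8, total 666; add 127 to one value (staying below 198) to reach 793.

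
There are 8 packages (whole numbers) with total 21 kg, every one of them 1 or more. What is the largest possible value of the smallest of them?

2

If every one of the 8 were at least 3, the total would be at least 8 × 3 = 24 > 21.
Equality holds with 3 values of 2 and 5 values of 3.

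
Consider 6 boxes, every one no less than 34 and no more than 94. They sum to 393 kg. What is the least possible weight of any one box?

34

Minimizing one value means maximizing the remaining 5.
The other 5 can take up 5 × 94 = 470 ≥ 393 − 34, so one box can sit at its floor of 34.
Achievable: one at 34 and the other 5 totalling 359, which fits since 5 × 34 ≤ 359 ≤ 5 × 94.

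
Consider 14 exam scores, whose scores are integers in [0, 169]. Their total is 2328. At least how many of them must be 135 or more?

13

If only k of them are at least 135, the other 14 − k are at most 134, so the total is at most k·169 + (14 − k)·134.
This must reach 2328, so k·169 + (14 − k)·134 ≥ 2328, giving k ≥ 13.
Exactly 13 works: 13 values at 169 and 1 at 134 total 2331; lower one of the high values by 3 (still ≥ 135) to hit 2328.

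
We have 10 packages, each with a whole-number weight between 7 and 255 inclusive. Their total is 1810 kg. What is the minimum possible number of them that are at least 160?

3

Each value short of 160 is at most 159, costing at least 255 − 159 = 96 against the maximum total of 2550.
We can afford to lose at most 2550 − 1810 = 740, so at most ⌊740/96⌋ = 7 fall short, and at least 3 are ≥ 160.
Exactly 3 works: 3 values at 255 and 7 at 159 total 1878; lower one of the high values by 68 (still ≥ 160) to hit 1810.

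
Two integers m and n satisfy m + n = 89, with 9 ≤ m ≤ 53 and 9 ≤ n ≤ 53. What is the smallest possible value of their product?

1908

For a fixed sum, mn is smallest when m and n are as far apart as possible.
The extreme feasible split is m = 36, n = 53, giving mn = 1908.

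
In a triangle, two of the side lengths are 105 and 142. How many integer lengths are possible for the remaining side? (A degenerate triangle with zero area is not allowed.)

The triangle inequality gives |105 − 142| < c < 105 + 142, i.e. 37 < c < 247.
So c can be any integer from 38 to 246: 209 values.

209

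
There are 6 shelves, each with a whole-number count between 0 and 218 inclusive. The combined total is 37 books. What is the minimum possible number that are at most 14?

Let j be the number exceeding 14. Then the total is ≥ 15·j + 0·(6 − j) = 0 + 15j.
So 15j ≤ 37 and j ≤ 2; hence at least 6 − 2 = 4 are ≤ 14.
Exactly 4 works: 4 values at 0 and 2 at 15 total 30; raise one of the low values by 7 (still ≤ 14) to hit 37.

4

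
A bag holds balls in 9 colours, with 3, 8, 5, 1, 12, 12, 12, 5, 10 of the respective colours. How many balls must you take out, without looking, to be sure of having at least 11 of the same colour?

In the worst case you take as many as possible of each colour without reaching 11: 3 + 8 + 5 + 1 + 10 + 10 + 10 + 5 + 10 = 62.
The next one must give 11 of some colour, so 62 + 1 = 63.

63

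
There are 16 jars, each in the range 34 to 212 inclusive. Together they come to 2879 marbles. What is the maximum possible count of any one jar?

To make one jar as large as possible, make the other 15 as small as possible.
The other 15 contribute at least 15 × 34 = 510, leaving at most 2879 − 510 = 2369.
But each jar is capped at 212, so the maximum is 212.
Achievable: one at 212 and the other 15 totalling 2667, which fits since 15 × 34 ≤ 2667 ≤ 15 × 212.

212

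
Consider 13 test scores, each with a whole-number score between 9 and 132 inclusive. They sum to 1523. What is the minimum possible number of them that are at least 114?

If only k of them are at least 114, the other 13 − k are at most 113, so the total is at most k·132 + (13 − k)·113.
This must reach 1523, so k·132 + (13 − k)·113 ≥ 1523, giving k ≥ 3.
Exactly 3 works: 3 values at 132 and 10 at 113 total 1526; lower one of the high values by 3 (still ≥ 114) to hit 1523.

3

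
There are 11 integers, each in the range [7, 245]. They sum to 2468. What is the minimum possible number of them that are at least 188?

If only k of them are at least 188, the other 11 − k are at most 187, so the total is at most k·245 + (11 − k)·187.
This must reach 2468, so k·245 + (11 − k)·187 ≥ 2468, giving k ≥ 8.
Exactly 8 works: 8 values at 245 and 3 at 187 total 2521; lower one of the high values by 53 (still ≥ 188) to hit 2468.

8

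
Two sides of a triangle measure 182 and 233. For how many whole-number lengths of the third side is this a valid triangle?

363

The triangle inequality gives |182 − 233| < c < 182 + 233, i.e. 51 < c < 415.
So c can be any integer from 52 to 414: 363 values.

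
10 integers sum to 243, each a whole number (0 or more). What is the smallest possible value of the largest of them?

25

If every one of the 10 were at most 24, the total would be at most 10 × 24 = 240 < 243.
Taking 7 copies of 24 and 3 copies of 25 gives exactly 243, so 25 is attained.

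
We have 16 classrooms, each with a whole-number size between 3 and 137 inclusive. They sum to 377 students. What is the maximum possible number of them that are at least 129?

2

Suppose k of them are at least 129. Those contribute at least 129 each and the other 16 − k at least 3 each.
So the total is at least 129k + 3(16 − k) = 48 + 126k. This must be ≤ 377, giving k ≤ 2.
k = 2 is achieved by 2 values at 129 and 14 at 3, total 300; add 77 to one value (staying below 129) to reach 377.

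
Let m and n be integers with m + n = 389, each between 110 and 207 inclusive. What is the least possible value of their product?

For a fixed sum, mn is smallest when m and n are as far apart as possible.
At the endpoint m = 182, n = 389 − 182 = 207, so mn = 182 × 207 = 37674.

37674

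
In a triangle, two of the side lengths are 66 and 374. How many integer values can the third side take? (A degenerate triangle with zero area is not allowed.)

131

The triangle inequality gives |66 − 374| < c < 66 + 374, i.e. 308 < c < 440.
So c can be any integer from 309 to 439: 131 values.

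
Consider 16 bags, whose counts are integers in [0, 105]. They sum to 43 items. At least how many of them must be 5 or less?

9

Each value above 5 is at least 6, contributing at least 6 − 0 = 6 above the floor 0.
The sum exceeds the floor total 0 by 43, so at most ⌊43/6⌋ = 7 exceed 5, and at least 9 are ≤ 5.
Exactly 9 works: 9 values at 0 and 7 at 6 total 42; raise one of the low values by 1 (still ≤ 5) to hit 43.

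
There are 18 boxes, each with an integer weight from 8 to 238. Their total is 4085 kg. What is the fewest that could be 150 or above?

16

Suppose at most 18 − j of them reach 150; then j values are ≤ 149 and the rest ≤ 238.
The total is then ≤ 149·j + 238·(18 − j) = 4284 − 89j. For this to be ≥ 4085 we need j ≤ 2, so at least 18 − 2 = 16 must reach 150.
Exactly 16 works: 16 values at 238 and 2 at 149 total 4106; lower one of the high values by 21 (still ≥ 150) to hit 4085.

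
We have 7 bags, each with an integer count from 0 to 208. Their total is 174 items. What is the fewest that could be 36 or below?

3

If only k of them are at most 36, the other 7 − k are at least 37, so the total is at least (7 − k)·37 + k·0.
This is ≤ 174, so (7 − k)·37 + 0k ≤ 174, which gives k ≥ 3.
Exactly 3 works: 3 values at 0 and 4 at 37 total 148; raise one of the low values by 26 (still ≤ 36) to hit 174.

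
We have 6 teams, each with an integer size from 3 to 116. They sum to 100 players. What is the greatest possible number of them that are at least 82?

Suppose k of them are at least 82. Those contribute at least 82 each and the other 6 − k at least 3 each.
So the total is at least 82k + 3(6 − k) = 18 + 79k. This must be ≤ 100, giving k ≤ 1.
k = 1 is achieved by 1 value at 82 and 5 at 3, total 97; add 3 to one value (staying below 82) to reach 100.

1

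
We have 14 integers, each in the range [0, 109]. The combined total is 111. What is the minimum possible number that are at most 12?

6

Each value above 12 is at least 13, contributing at least 13 − 0 = 13 above the floor 0.
The sum exceeds the floor total 0 by 111, so at most ⌊111/13⌋ = 8 exceed 12, and at least 6 are ≤ 12.
Exactly 6 works: 6 values at 0 and 8 at 13 total 104; raise one of the low values by 7 (still ≤ 12) to hit 111.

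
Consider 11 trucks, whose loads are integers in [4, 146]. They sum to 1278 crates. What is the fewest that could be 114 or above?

If only k of them are at least 114, the other 11 − k are at most 113, so the total is at most k·146 + (11 − k)·113.
This must reach 1278, so k·146 + (11 − k)·113 ≥ 1278, giving k ≥ 2.
Exactly 2 works: 2 values at 146 and 9 at 113 total 1309; lower one of the high values by 31 (still ≥ 114) to hit 1278.

2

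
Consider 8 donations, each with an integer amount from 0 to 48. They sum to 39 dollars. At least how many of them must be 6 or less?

3

If only k of them are at most 6, the other 8 − k are at least 7, so the total is at least (8 − k)·7 + k·0.
This is ≤ 39, so (8 − k)·7 + 0k ≤ 39, which gives k ≥ 3.
Exactly 3 works: 3 values at 0 and 5 at 7 total 35; raise one of the low values by 4 (still ≤ 6) to hit 39.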